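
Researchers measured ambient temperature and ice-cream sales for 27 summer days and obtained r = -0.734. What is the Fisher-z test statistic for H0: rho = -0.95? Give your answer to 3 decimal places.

4.382

Fisher z: atanh(-0.734) = -0.937345, atanh(-0.95) = -1.831781
z = (z_r − z_0)·√(n−3) = (-0.937345 − (-1.831781))·√24 = 0.894436 · 4.898979 = 4.382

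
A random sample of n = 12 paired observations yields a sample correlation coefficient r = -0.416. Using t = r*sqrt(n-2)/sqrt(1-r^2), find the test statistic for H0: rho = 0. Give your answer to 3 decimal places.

-1.447

t = r·√(n−2) / √(1−r²) with r = -0.416, n = 12
  = -0.416·√10 / √(1 − 0.173056)
  = -0.416·3.162278 / 0.909365
  = -1.315508 / 0.909365 = -1.447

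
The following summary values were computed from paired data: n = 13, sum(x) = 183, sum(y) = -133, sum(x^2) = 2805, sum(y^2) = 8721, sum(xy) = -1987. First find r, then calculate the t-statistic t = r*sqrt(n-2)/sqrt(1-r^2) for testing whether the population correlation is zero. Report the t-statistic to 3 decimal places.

-0.294

Numerator: nΣxy − (Σx)(Σy) = 13·(-1987) − (183)(-133) = -1492
Denominator: √[(nΣx²−(Σx)²)(nΣy²−(Σy)²)]
  nΣx²−(Σx)² = 13·2805 − 33489 = 2976;  nΣy²−(Σy)² = 13·8721 − 17689 = 95684
  √(2976·95684) = √284755584 = 16874.7025
r = -1492 / 16874.7025 = -0.0884
t = r·√(n−2)/√(1−r²) = -0.0884·√11 / √(1−0.007815) = -0.293190 / 0.996085 = -0.294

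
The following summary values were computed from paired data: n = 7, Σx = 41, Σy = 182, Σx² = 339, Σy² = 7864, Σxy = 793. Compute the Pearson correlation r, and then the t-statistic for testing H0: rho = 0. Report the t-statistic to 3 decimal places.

-1.259

Numerator: nΣxy − (Σx)(Σy) = 7·793 − (41)(182) = -1911
Denominator: √[(nΣx²−(Σx)²)(nΣy²−(Σy)²)]
  nΣx²−(Σx)² = 7·339 − 1681 = 692;  nΣy²−(Σy)² = 7·7864 − 33124 = 21924
  √(692·21924) = √15171408 = 3895.0492
r = -1911 / 3895.0492 = -0.4906
t = r·√(n−2)/√(1−r²) = -0.4906·√5 / √(1−0.240688) = -1.097015 / 0.871385 = -1.259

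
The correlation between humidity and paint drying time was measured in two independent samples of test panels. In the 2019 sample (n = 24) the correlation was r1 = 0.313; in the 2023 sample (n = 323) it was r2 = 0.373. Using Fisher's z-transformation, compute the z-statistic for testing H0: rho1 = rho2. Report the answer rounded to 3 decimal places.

z1 = atanh(0.313) = 0.323868,  z2 = atanh(0.373) = 0.391903
SE = √(1/(n1−3) + 1/(n2−3)) = √(1/21 + 1/320) = √(0.0476190 + 0.0031250) = √0.0507440 = 0.225264
z = (z1 − z2)/SE = (0.323868 − 0.391903) / 0.225264 = -0.068035 / 0.225264 = -0.302

-0.302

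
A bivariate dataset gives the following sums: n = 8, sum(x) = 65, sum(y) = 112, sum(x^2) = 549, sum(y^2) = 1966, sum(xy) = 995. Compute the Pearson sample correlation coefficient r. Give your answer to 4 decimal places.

S_xy = nΣxy − ΣxΣy = 8·995 − 65·112 = 7960 − 7280 = 680
S_xx = nΣx² − (Σx)² = 8·549 − 65² = 4392 − 4225 = 167
S_yy = nΣy² − (Σy)² = 8·1966 − 112² = 15728 − 12544 = 3184
r = S_xy / √(S_xx·S_yy) = 680 / √(167·3184) = 680 / √531728 = 680 / 729.1968 = 0.9325

0.9325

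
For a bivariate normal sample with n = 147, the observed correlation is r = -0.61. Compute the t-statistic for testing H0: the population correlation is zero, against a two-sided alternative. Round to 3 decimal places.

t = r·√(n−2) / √(1−r²) with r = -0.61, n = 147
  = -0.61·√145 / √(1 − 0.3721)
  = -0.61·12.041595 / 0.792401
  = -7.345373 / 0.792401 = -9.270

-9.270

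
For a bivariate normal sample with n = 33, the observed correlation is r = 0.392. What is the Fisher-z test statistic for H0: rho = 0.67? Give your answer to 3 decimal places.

-2.172

Fisher z: atanh(0.392) = 0.414161, atanh(0.67) = 0.810743
z = (z_r − z_0)·√(n−3) = (0.414161 − 0.810743)·√30 = -0.396582 · 5.477226 = -2.172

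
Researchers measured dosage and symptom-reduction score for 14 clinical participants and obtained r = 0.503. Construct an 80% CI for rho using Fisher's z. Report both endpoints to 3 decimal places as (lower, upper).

(0.165, 0.735)

z_r = atanh(0.503) = 0.553314;  SE = 1/√(n−3) = 1/√11 = 0.301511
z-limits: 0.553314 ± 1.282·0.301511 = 0.553314 ± 0.386537 = [0.166777, 0.939851]
ρ-limits: (tanh 0.166777, tanh 0.939851) = (0.165, 0.735)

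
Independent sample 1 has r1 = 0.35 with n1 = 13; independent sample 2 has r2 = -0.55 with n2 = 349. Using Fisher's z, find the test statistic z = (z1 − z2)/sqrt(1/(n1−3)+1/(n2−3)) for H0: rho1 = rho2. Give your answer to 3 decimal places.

Fisher z-transforms: z1 = atanh(0.35) = 0.365444, z2 = atanh(-0.55) = -0.618381; difference d = 0.983825
Var(d) = 1/10 + 1/346 = 0.1000000 + 0.0028902 = 0.1028902
z = d/√Var(d) = 0.983825 / √0.1028902 = 0.983825 / 0.320765 = 3.067

3.067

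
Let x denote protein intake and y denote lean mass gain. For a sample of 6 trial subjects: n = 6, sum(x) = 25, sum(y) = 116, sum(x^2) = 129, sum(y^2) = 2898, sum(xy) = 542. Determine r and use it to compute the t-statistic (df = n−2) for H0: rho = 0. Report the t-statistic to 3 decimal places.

1.036

S_xy = nΣxy − ΣxΣy = 6·542 − 25·116 = 3252 − 2900 = 352
S_xx = nΣx² − (Σx)² = 6·129 − 25² = 774 − 625 = 149
S_yy = nΣy² − (Σy)² = 6·2898 − 116² = 17388 − 13456 = 3932
r = S_xy / √(S_xx·S_yy) = 352 / √(149·3932) = 352 / √585868 = 352 / 765.4201 = 0.4599
t = r·√(n−2)/√(1−r²) = 0.4599·√4 / √(1−0.211508) = 0.919800 / 0.887971 = 1.036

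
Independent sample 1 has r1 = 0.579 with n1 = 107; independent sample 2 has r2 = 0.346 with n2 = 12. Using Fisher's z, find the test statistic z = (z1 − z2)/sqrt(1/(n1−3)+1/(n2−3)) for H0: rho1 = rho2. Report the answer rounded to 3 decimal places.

z1 = atanh(0.579) = 0.660957,  z2 = atanh(0.346) = 0.360893
SE = √(1/(n1−3) + 1/(n2−3)) = √(1/104 + 1/9) = √(0.0096154 + 0.1111111) = √0.1207265 = 0.347457
z = (z1 − z2)/SE = (0.660957 − 0.360893) / 0.347457 = 0.300064 / 0.347457 = 0.864

0.864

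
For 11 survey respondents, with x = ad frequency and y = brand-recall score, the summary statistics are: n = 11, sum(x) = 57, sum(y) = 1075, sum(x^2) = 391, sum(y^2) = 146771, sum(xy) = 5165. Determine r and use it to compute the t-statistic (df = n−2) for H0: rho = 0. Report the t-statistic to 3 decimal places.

Numerator: nΣxy − (Σx)(Σy) = 11·5165 − (57)(1075) = -4460
Denominator: √[(nΣx²−(Σx)²)(nΣy²−(Σy)²)]
  nΣx²−(Σx)² = 11·391 − 3249 = 1052;  nΣy²−(Σy)² = 11·146771 − 1155625 = 458856
  √(1052·458856) = √482716512 = 21970.8105
r = -4460 / 21970.8105 = -0.2030
t = r·√(n−2)/√(1−r²) = -0.2030·√9 / √(1−0.041209) = -0.609000 / 0.979179 = -0.622

-0.622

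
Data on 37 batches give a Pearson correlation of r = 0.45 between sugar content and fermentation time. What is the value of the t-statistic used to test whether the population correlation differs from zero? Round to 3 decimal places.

1 − r² = 1 − 0.2025 = 0.7975;  √(1−r²) = 0.893029
√(n−2) = √35 = 5.916080
t = r·√(n−2)/√(1−r²) = 0.45 · 5.916080 / 0.893029 = 2.981

2.981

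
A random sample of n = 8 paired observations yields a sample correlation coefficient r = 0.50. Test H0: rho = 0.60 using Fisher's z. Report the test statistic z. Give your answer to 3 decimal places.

z_r = atanh(0.50) = 0.549306,  z_0 = atanh(0.60) = 0.693147
SE = 1/√(n−3) = 1/√5 = 0.447214
z = (z_r − z_0)/SE = (0.549306 − 0.693147) / 0.447214 = -0.143841 / 0.447214 = -0.322

-0.322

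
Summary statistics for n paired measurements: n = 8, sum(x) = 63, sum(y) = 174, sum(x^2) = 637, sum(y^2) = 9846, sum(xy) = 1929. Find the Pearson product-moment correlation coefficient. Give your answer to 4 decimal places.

Numerator: nΣxy − (Σx)(Σy) = 8·1929 − (63)(174) = 4470
Denominator: √[(nΣx²−(Σx)²)(nΣy²−(Σy)²)]
  nΣx²−(Σx)² = 8·637 − 3969 = 1127;  nΣy²−(Σy)² = 8·9846 − 30276 = 48492
  √(1127·48492) = √54650484 = 7392.5966
r = 4470 / 7392.5966 = 0.6047

0.6047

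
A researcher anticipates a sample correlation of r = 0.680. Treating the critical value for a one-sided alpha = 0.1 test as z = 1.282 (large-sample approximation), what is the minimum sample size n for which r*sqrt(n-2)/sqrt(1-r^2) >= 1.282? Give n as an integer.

Need r·√(n−2)/√(1−r²) ≥ 1.282
√(n−2) ≥ 1.282·√(1−0.462400) / 0.680 = 1.282·0.733212 / 0.680 = 1.3823
n−2 ≥ 1.9108  ⇒  n ≥ 3.9108
Smallest integer n = 4

4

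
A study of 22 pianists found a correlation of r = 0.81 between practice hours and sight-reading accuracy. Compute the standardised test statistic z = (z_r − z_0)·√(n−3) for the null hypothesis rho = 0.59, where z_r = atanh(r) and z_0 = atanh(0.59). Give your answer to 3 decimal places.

1.959

Fisher z: atanh(0.81) = 1.127029, atanh(0.59) = 0.677666
z = (z_r − z_0)·√(n−3) = (1.127029 − 0.677666)·√19 = 0.449363 · 4.358899 = 1.959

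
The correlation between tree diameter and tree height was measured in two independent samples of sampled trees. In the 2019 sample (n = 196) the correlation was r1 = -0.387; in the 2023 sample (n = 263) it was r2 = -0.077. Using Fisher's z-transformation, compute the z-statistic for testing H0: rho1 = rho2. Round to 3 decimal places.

-3.485

Fisher z-transforms: z1 = atanh(-0.387) = -0.408267, z2 = atanh(-0.077) = -0.077153; difference d = -0.331114
Var(d) = 1/193 + 1/260 = 0.0051813 + 0.0038462 = 0.0090275
z = d/√Var(d) = -0.331114 / √0.0090275 = -0.331114 / 0.095013 = -3.485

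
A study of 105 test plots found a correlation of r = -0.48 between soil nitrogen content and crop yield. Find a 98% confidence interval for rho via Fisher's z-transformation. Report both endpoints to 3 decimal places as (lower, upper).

Fisher z: z_r = atanh(r) = ½·ln((1+(-0.48))/(1−(-0.48))) = -0.522984
SE(z) = 1/√(n−3) = 1/√102 = 0.099015
98% ⇒ z* = 2.326; margin = 2.326·0.099015 = 0.230309
CI on z-scale: (-0.753293, -0.292675)
Back-transform: tanh(-0.753293) = -0.637109, tanh(-0.292675) = -0.284595

(-0.637, -0.285)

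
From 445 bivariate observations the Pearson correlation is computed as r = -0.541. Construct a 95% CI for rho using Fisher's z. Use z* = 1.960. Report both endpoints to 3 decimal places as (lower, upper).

(-0.604, -0.472)

z_r = atanh(-0.541) = -0.605568;  SE = 1/√(n−3) = 1/√442 = 0.047565
z-limits: -0.605568 ± 1.960·0.047565 = -0.605568 ± 0.093227 = [-0.698795, -0.512341]
ρ-limits: (tanh -0.698795, tanh -0.512341) = (-0.604, -0.472)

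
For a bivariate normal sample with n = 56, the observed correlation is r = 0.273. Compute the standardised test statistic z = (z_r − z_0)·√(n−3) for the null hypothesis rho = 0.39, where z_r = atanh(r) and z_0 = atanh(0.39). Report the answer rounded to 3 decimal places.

z_r = atanh(0.273) = 0.280103,  z_0 = atanh(0.39) = 0.411800
SE = 1/√(n−3) = 1/√53 = 0.137361
z = (z_r − z_0)/SE = (0.280103 − 0.411800) / 0.137361 = -0.131697 / 0.137361 = -0.959

-0.959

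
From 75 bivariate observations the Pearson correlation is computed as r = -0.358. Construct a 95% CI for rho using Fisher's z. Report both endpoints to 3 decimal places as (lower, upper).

(-0.541, -0.143)

Fisher z: z_r = atanh(r) = ½·ln((1+(-0.358))/(1−(-0.358))) = -0.374590
SE(z) = 1/√(n−3) = 1/√72 = 0.117851
95% ⇒ z* = 1.960; margin = 1.960·0.117851 = 0.230988
CI on z-scale: (-0.605578, -0.143602)
Back-transform: tanh(-0.605578) = -0.541007, tanh(-0.143602) = -0.142623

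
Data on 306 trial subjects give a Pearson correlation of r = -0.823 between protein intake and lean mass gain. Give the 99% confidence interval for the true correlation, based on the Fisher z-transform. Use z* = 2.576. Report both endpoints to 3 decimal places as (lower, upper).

(-0.865, -0.769)

Fisher z: z_r = atanh(r) = ½·ln((1+(-0.823))/(1−(-0.823))) = -1.166045
SE(z) = 1/√(n−3) = 1/√303 = 0.057448
99% ⇒ z* = 2.576; margin = 2.576·0.057448 = 0.147986
CI on z-scale: (-1.314031, -1.018059)
Back-transform: tanh(-1.314031) = -0.865292, tanh(-1.018059) = -0.769075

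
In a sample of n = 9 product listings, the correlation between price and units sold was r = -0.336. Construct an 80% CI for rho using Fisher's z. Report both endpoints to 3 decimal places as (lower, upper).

Fisher z: z_r = atanh(r) = ½·ln((1+(-0.336))/(1−(-0.336))) = -0.349577
SE(z) = 1/√(n−3) = 1/√6 = 0.408248
80% ⇒ z* = 1.282; margin = 1.282·0.408248 = 0.523374
CI on z-scale: (-0.872951, 0.173797)
Back-transform: tanh(-0.872951) = -0.702870, tanh(0.173797) = 0.172068

(-0.703, 0.172)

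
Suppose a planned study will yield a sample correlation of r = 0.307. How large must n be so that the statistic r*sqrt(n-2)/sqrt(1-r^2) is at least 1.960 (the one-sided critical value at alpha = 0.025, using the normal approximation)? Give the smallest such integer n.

39

r√(n−2)/√(1−r²) ≥ 1.960  ⇔  n−2 ≥ (1.960)²·(1−r²)/r²
(1−r²)/r² = (1−0.094249)/0.094249 = 9.6102
n ≥ 2 + 3.8416·9.6102 = 2 + 36.9185 = 38.9185
⌈38.9185⌉ = 39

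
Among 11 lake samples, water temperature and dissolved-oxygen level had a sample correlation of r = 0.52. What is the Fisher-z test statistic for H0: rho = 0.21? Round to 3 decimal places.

Fisher z: atanh(0.52) = 0.576340, atanh(0.21) = 0.213171
z = (z_r − z_0)·√(n−3) = (0.576340 − 0.213171)·√8 = 0.363169 · 2.828427 = 1.027

1.027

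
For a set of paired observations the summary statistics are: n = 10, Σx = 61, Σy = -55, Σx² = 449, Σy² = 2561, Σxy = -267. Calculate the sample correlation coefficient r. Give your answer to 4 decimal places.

S_xy = nΣxy − ΣxΣy = 10·(-267) − 61·(-55) = -2670 − (-3355) = 685
S_xx = nΣx² − (Σx)² = 10·449 − 61² = 4490 − 3721 = 769
S_yy = nΣy² − (Σy)² = 10·2561 − (-55)² = 25610 − 3025 = 22585
r = S_xy / √(S_xx·S_yy) = 685 / √(769·22585) = 685 / √17367865 = 685 / 4167.4771 = 0.1644

0.1644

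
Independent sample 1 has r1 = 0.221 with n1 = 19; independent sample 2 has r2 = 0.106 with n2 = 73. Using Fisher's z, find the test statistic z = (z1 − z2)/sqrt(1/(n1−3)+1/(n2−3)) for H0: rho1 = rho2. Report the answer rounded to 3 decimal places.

z1 = atanh(0.221) = 0.224707,  z2 = atanh(0.106) = 0.106400
SE = √(1/(n1−3) + 1/(n2−3)) = √(1/16 + 1/70) = √(0.0625000 + 0.0142857) = √0.0767857 = 0.277102
z = (z1 − z2)/SE = (0.224707 − 0.106400) / 0.277102 = 0.118307 / 0.277102 = 0.427

0.427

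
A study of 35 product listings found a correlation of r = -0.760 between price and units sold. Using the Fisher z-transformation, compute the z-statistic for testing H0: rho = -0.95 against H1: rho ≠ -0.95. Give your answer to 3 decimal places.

4.727

Fisher z: atanh(-0.760) = -0.996215, atanh(-0.95) = -1.831781
z = (z_r − z_0)·√(n−3) = (-0.996215 − (-1.831781))·√32 = 0.835566 · 5.656854 = 4.727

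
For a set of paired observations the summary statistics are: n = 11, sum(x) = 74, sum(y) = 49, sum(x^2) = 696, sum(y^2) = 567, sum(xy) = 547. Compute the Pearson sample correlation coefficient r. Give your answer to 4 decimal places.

0.8268

Numerator: nΣxy − (Σx)(Σy) = 11·547 − (74)(49) = 2391
Denominator: √[(nΣx²−(Σx)²)(nΣy²−(Σy)²)]
  nΣx²−(Σx)² = 11·696 − 5476 = 2180;  nΣy²−(Σy)² = 11·567 − 2401 = 3836
  √(2180·3836) = √8362480 = 2891.7953
r = 2391 / 2891.7953 = 0.8268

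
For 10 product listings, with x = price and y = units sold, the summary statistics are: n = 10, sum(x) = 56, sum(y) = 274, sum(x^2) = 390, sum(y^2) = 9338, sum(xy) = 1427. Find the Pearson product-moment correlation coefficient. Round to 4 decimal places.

-0.2872

S_xy = nΣxy − ΣxΣy = 10·1427 − 56·274 = 14270 − 15344 = -1074
S_xx = nΣx² − (Σx)² = 10·390 − 56² = 3900 − 3136 = 764
S_yy = nΣy² − (Σy)² = 10·9338 − 274² = 93380 − 75076 = 18304
r = S_xy / √(S_xx·S_yy) = -1074 / √(764·18304) = -1074 / √13984256 = -1074 / 3739.5529 = -0.2872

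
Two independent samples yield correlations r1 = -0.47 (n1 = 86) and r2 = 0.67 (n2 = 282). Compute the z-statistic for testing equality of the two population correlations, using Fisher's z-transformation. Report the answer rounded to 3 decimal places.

-10.564

Fisher z-transforms: z1 = atanh(-0.47) = -0.510070, z2 = atanh(0.67) = 0.810743; difference d = -1.320813
Var(d) = 1/83 + 1/279 = 0.0120482 + 0.0035842 = 0.0156324
z = d/√Var(d) = -1.320813 / √0.0156324 = -1.320813 / 0.125030 = -10.564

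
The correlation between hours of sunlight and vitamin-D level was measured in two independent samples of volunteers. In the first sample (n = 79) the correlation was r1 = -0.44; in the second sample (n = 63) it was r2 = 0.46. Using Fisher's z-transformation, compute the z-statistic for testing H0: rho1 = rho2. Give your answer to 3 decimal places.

-5.614

z1 = atanh(-0.44) = -0.472231,  z2 = atanh(0.46) = 0.497311
SE = √(1/(n1−3) + 1/(n2−3)) = √(1/76 + 1/60) = √(0.0131579 + 0.0166667) = √0.0298246 = 0.172698
z = (z1 − z2)/SE = (-0.472231 − 0.497311) / 0.172698 = -0.969542 / 0.172698 = -5.614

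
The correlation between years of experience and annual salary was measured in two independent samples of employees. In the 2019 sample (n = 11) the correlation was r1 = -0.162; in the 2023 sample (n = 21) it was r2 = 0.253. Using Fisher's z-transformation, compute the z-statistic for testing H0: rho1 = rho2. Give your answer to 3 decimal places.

-0.993

Fisher z-transforms: z1 = atanh(-0.162) = -0.163440, z2 = atanh(0.253) = 0.258615; difference d = -0.422055
Var(d) = 1/8 + 1/18 = 0.1250000 + 0.0555556 = 0.1805556
z = d/√Var(d) = -0.422055 / √0.1805556 = -0.422055 / 0.424918 = -0.993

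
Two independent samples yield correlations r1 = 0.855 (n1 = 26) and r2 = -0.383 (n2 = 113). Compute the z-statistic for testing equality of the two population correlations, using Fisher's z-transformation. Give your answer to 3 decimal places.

Fisher z-transforms: z1 = atanh(0.855) = 1.274453, z2 = atanh(-0.383) = -0.403571; difference d = 1.678024
Var(d) = 1/23 + 1/110 = 0.0434783 + 0.0090909 = 0.0525692
z = d/√Var(d) = 1.678024 / √0.0525692 = 1.678024 / 0.229280 = 7.319

7.319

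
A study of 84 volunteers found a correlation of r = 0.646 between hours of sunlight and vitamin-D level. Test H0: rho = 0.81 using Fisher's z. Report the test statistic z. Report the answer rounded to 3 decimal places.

-3.228

z_r = atanh(0.646) = 0.768403,  z_0 = atanh(0.81) = 1.127029
SE = 1/√(n−3) = 1/√81 = 0.111111
z = (z_r − z_0)/SE = (0.768403 − 1.127029) / 0.111111 = -0.358626 / 0.111111 = -3.228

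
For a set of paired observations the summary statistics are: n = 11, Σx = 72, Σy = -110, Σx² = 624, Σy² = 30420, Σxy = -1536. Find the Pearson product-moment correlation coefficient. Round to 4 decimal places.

S_xy = nΣxy − ΣxΣy = 11·(-1536) − 72·(-110) = -16896 − (-7920) = -8976
S_xx = nΣx² − (Σx)² = 11·624 − 72² = 6864 − 5184 = 1680
S_yy = nΣy² − (Σy)² = 11·30420 − (-110)² = 334620 − 12100 = 322520
r = S_xy / √(S_xx·S_yy) = -8976 / √(1680·322520) = -8976 / √541833600 = -8976 / 23277.3194 = -0.3856

-0.3856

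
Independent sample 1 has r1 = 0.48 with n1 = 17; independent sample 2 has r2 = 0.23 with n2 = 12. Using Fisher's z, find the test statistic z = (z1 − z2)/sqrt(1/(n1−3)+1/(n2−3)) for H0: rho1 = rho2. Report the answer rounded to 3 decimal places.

z1 = atanh(0.48) = 0.522984,  z2 = atanh(0.23) = 0.234189
SE = √(1/(n1−3) + 1/(n2−3)) = √(1/14 + 1/9) = √(0.0714286 + 0.1111111) = √0.1825397 = 0.427247
z = (z1 − z2)/SE = (0.522984 − 0.234189) / 0.427247 = 0.288795 / 0.427247 = 0.676

0.676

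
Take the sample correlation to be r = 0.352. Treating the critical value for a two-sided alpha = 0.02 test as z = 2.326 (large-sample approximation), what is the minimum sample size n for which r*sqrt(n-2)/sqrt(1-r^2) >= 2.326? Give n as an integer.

Need r·√(n−2)/√(1−r²) ≥ 2.326
√(n−2) ≥ 2.326·√(1−0.123904) / 0.352 = 2.326·0.936000 / 0.352 = 6.1850
n−2 ≥ 38.2542  ⇒  n ≥ 40.2542
Smallest integer n = 41

41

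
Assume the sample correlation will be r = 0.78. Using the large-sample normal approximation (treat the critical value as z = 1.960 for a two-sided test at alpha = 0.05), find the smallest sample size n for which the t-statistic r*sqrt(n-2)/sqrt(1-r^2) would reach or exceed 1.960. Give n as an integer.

5

Need r·√(n−2)/√(1−r²) ≥ 1.960
√(n−2) ≥ 1.960·√(1−0.6084) / 0.78 = 1.960·0.625780 / 0.78 = 1.5725
n−2 ≥ 2.4728  ⇒  n ≥ 4.4728
Smallest integer n = 5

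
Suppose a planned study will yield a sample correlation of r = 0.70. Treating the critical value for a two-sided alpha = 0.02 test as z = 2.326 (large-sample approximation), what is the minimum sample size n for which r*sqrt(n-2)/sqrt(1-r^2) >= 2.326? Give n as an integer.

8

Need r·√(n−2)/√(1−r²) ≥ 2.326
√(n−2) ≥ 2.326·√(1−0.4900) / 0.70 = 2.326·0.714143 / 0.70 = 2.3730
n−2 ≥ 5.6311  ⇒  n ≥ 7.6311
Smallest integer n = 8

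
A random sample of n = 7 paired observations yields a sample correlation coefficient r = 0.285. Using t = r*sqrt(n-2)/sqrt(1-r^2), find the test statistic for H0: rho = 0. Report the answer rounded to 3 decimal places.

1 − r² = 1 − 0.081225 = 0.918775;  √(1−r²) = 0.958528
√(n−2) = √5 = 2.236068
t = r·√(n−2)/√(1−r²) = 0.285 · 2.236068 / 0.958528 = 0.665

0.665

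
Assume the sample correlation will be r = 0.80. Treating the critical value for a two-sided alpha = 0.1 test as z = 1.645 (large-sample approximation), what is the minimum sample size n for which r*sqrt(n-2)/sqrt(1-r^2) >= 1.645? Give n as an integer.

r√(n−2)/√(1−r²) ≥ 1.645  ⇔  n−2 ≥ (1.645)²·(1−r²)/r²
(1−r²)/r² = (1−0.6400)/0.6400 = 0.5625
n ≥ 2 + 2.706025·0.5625 = 2 + 1.5221 = 3.5221
⌈3.5221⌉ = 4

4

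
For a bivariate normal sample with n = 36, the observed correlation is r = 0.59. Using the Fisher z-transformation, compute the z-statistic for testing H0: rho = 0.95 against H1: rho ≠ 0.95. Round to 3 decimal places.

-6.630

Fisher z: atanh(0.59) = 0.677666, atanh(0.95) = 1.831781
z = (z_r − z_0)·√(n−3) = (0.677666 − 1.831781)·√33 = -1.154115 · 5.744563 = -6.630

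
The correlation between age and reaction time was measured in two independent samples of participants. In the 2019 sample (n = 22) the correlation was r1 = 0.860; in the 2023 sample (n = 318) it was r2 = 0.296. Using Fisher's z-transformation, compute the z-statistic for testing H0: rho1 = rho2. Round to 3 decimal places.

4.183

Fisher z-transforms: z1 = atanh(0.860) = 1.293345, z2 = atanh(0.296) = 0.305130; difference d = 0.988215
Var(d) = 1/19 + 1/315 = 0.0526316 + 0.0031746 = 0.0558062
z = d/√Var(d) = 0.988215 / √0.0558062 = 0.988215 / 0.236233 = 4.183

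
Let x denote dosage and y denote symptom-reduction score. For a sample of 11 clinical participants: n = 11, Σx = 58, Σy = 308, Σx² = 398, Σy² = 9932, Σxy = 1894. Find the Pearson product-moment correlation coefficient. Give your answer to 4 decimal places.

S_xy = nΣxy − ΣxΣy = 11·1894 − 58·308 = 20834 − 17864 = 2970
S_xx = nΣx² − (Σx)² = 11·398 − 58² = 4378 − 3364 = 1014
S_yy = nΣy² − (Σy)² = 11·9932 − 308² = 109252 − 94864 = 14388
r = S_xy / √(S_xx·S_yy) = 2970 / √(1014·14388) = 2970 / √14589432 = 2970 / 3819.6115 = 0.7776

0.7776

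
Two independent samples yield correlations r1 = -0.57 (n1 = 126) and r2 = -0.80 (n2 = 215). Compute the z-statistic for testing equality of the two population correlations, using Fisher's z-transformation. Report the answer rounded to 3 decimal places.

z1 = atanh(-0.57) = -0.647523,  z2 = atanh(-0.80) = -1.098612
SE = √(1/(n1−3) + 1/(n2−3)) = √(1/123 + 1/212) = √(0.0081301 + 0.0047170) = √0.0128471 = 0.113345
z = (z1 − z2)/SE = (-0.647523 − (-1.098612)) / 0.113345 = 0.451089 / 0.113345 = 3.980

3.980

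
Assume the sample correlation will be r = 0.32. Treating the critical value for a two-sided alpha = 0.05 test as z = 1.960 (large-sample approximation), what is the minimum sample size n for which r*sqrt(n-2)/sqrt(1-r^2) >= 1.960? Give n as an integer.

Need r·√(n−2)/√(1−r²) ≥ 1.960
√(n−2) ≥ 1.960·√(1−0.1024) / 0.32 = 1.960·0.947418 / 0.32 = 5.8029
n−2 ≥ 33.6736  ⇒  n ≥ 35.6736
Smallest integer n = 36

36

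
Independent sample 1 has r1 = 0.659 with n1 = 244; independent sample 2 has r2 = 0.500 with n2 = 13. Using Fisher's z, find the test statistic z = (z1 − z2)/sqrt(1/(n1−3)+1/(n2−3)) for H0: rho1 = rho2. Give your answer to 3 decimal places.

Fisher z-transforms: z1 = atanh(0.659) = 0.791044, z2 = atanh(0.500) = 0.549306; difference d = 0.241738
Var(d) = 1/241 + 1/10 = 0.0041494 + 0.1000000 = 0.1041494
z = d/√Var(d) = 0.241738 / √0.1041494 = 0.241738 / 0.322722 = 0.749

0.749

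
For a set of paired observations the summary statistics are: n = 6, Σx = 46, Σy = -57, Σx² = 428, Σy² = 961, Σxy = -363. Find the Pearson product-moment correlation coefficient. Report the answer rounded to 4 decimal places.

0.4163

Numerator: nΣxy − (Σx)(Σy) = 6·(-363) − (46)(-57) = 444
Denominator: √[(nΣx²−(Σx)²)(nΣy²−(Σy)²)]
  nΣx²−(Σx)² = 6·428 − 2116 = 452;  nΣy²−(Σy)² = 6·961 − 3249 = 2517
  √(452·2517) = √1137684 = 1066.6227
r = 444 / 1066.6227 = 0.4163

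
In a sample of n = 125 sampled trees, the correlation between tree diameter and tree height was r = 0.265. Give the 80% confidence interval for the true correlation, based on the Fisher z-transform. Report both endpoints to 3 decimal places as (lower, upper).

z_r = atanh(0.265) = 0.271478;  SE = 1/√(n−3) = 1/√122 = 0.090536
z-limits: 0.271478 ± 1.282·0.090536 = 0.271478 ± 0.116067 = [0.155411, 0.387545]
ρ-limits: (tanh 0.155411, tanh 0.387545) = (0.154, 0.369)

(0.154, 0.369)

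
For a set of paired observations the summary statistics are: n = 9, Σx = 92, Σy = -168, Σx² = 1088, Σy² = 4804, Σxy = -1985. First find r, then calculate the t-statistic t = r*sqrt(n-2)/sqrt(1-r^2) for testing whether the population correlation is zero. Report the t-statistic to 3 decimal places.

-1.695

S_xy = nΣxy − ΣxΣy = 9·(-1985) − 92·(-168) = -17865 − (-15456) = -2409
S_xx = nΣx² − (Σx)² = 9·1088 − 92² = 9792 − 8464 = 1328
S_yy = nΣy² − (Σy)² = 9·4804 − (-168)² = 43236 − 28224 = 15012
r = S_xy / √(S_xx·S_yy) = -2409 / √(1328·15012) = -2409 / √19935936 = -2409 / 4464.9676 = -0.5395
t = r·√(n−2)/√(1−r²) = -0.5395·√7 / √(1−0.291060) = -1.427383 / 0.841986 = -1.695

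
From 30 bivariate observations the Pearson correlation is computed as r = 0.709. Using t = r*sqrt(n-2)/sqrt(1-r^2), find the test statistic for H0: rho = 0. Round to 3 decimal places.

t = r·√(n−2) / √(1−r²) with r = 0.709, n = 30
  = 0.709·√28 / √(1 − 0.502681)
  = 0.709·5.291503 / 0.705208
  = 3.751676 / 0.705208 = 5.320

5.320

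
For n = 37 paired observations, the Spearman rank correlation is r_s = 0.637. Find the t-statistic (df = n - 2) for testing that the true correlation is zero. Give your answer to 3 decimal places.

4.889

t = r_s·√(n−2) / √(1−r_s²) with r_s = 0.637, n = 37
  = 0.637·√35 / √(1 − 0.405769)
  = 0.637·5.916080 / 0.770864
  = 3.768543 / 0.770864 = 4.889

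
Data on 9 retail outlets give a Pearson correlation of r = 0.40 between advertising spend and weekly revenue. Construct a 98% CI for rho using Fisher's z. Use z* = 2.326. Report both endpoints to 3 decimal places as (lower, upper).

Fisher z: z_r = atanh(r) = ½·ln((1+0.40)/(1−0.40)) = 0.423649
SE(z) = 1/√(n−3) = 1/√6 = 0.408248
98% ⇒ z* = 2.326; margin = 2.326·0.408248 = 0.949585
CI on z-scale: (-0.525936, 1.373234)
Back-transform: tanh(-0.525936) = -0.482268, tanh(1.373234) = 0.879427

(-0.482, 0.879)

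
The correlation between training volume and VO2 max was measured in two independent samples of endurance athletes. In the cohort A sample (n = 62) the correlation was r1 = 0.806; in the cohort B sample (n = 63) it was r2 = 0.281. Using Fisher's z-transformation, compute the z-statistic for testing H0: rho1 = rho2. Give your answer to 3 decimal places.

z1 = atanh(0.806) = 1.115506,  z2 = atanh(0.281) = 0.288767
SE = √(1/(n1−3) + 1/(n2−3)) = √(1/59 + 1/60) = √(0.0169492 + 0.0166667) = √0.0336159 = 0.183346
z = (z1 − z2)/SE = (1.115506 − 0.288767) / 0.183346 = 0.826739 / 0.183346 = 4.509

4.509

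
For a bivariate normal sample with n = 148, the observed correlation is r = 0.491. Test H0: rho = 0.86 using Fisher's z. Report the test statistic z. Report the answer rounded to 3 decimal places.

z_r = atanh(0.491) = 0.537377,  z_0 = atanh(0.86) = 1.293345
SE = 1/√(n−3) = 1/√145 = 0.083045
z = (z_r − z_0)/SE = (0.537377 − 1.293345) / 0.083045 = -0.755968 / 0.083045 = -9.103

-9.103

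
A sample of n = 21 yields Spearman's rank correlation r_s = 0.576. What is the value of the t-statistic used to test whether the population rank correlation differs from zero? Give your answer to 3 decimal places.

1 − r_s² = 1 − 0.331776 = 0.668224;  √(1−r_s²) = 0.817450
√(n−2) = √19 = 4.358899
t = r_s·√(n−2)/√(1−r_s²) = 0.576 · 4.358899 / 0.817450 = 3.071

3.071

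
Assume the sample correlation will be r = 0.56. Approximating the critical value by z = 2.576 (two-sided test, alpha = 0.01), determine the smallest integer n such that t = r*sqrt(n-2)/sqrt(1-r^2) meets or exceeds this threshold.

r√(n−2)/√(1−r²) ≥ 2.576  ⇔  n−2 ≥ (2.576)²·(1−r²)/r²
(1−r²)/r² = (1−0.3136)/0.3136 = 2.1888
n ≥ 2 + 6.635776·2.1888 = 2 + 14.5244 = 16.5244
⌈16.5244⌉ = 17

17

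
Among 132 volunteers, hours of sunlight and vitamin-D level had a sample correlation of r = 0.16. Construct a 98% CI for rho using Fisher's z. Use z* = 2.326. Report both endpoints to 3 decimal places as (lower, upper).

z_r = atanh(0.16) = 0.161387;  SE = 1/√(n−3) = 1/√129 = 0.088045
z-limits: 0.161387 ± 2.326·0.088045 = 0.161387 ± 0.204793 = [-0.043406, 0.366180]
ρ-limits: (tanh -0.043406, tanh 0.366180) = (-0.043, 0.351)

(-0.043, 0.351)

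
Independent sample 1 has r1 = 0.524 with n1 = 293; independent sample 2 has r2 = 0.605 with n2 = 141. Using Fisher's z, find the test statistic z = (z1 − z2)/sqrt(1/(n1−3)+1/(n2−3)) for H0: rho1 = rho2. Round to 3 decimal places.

Fisher z-transforms: z1 = atanh(0.524) = 0.581838, z2 = atanh(0.605) = 0.700997; difference d = -0.119159
Var(d) = 1/290 + 1/138 = 0.0034483 + 0.0072464 = 0.0106947
z = d/√Var(d) = -0.119159 / √0.0106947 = -0.119159 / 0.103415 = -1.152

-1.152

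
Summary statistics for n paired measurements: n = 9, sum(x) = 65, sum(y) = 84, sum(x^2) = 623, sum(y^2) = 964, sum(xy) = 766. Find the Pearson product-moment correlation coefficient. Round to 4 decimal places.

0.9584

S_xy = nΣxy − ΣxΣy = 9·766 − 65·84 = 6894 − 5460 = 1434
S_xx = nΣx² − (Σx)² = 9·623 − 65² = 5607 − 4225 = 1382
S_yy = nΣy² − (Σy)² = 9·964 − 84² = 8676 − 7056 = 1620
r = S_xy / √(S_xx·S_yy) = 1434 / √(1382·1620) = 1434 / √2238840 = 1434 / 1496.2754 = 0.9584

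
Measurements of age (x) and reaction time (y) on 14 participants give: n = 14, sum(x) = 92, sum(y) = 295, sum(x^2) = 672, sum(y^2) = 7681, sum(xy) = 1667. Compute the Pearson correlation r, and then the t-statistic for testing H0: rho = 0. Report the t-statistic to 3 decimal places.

-5.947

S_xy = nΣxy − ΣxΣy = 14·1667 − 92·295 = 23338 − 27140 = -3802
S_xx = nΣx² − (Σx)² = 14·672 − 92² = 9408 − 8464 = 944
S_yy = nΣy² − (Σy)² = 14·7681 − 295² = 107534 − 87025 = 20509
r = S_xy / √(S_xx·S_yy) = -3802 / √(944·20509) = -3802 / √19360496 = -3802 / 4400.0564 = -0.8641
t = r·√(n−2)/√(1−r²) = -0.8641·√12 / √(1−0.746669) = -2.993330 / 0.503320 = -5.947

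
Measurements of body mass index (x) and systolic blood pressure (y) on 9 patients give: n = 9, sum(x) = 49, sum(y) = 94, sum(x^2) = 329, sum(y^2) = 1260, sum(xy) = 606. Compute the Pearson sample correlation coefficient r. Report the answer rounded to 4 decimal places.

0.7161

Numerator: nΣxy − (Σx)(Σy) = 9·606 − (49)(94) = 848
Denominator: √[(nΣx²−(Σx)²)(nΣy²−(Σy)²)]
  nΣx²−(Σx)² = 9·329 − 2401 = 560;  nΣy²−(Σy)² = 9·1260 − 8836 = 2504
  √(560·2504) = √1402240 = 1184.1622
r = 848 / 1184.1622 = 0.7161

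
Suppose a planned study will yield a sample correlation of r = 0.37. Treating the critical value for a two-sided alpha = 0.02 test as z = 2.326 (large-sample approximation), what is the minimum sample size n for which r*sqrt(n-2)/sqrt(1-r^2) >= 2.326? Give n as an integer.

r√(n−2)/√(1−r²) ≥ 2.326  ⇔  n−2 ≥ (2.326)²·(1−r²)/r²
(1−r²)/r² = (1−0.1369)/0.1369 = 6.3046
n ≥ 2 + 5.410276·6.3046 = 2 + 34.1096 = 36.1096
⌈36.1096⌉ = 37

37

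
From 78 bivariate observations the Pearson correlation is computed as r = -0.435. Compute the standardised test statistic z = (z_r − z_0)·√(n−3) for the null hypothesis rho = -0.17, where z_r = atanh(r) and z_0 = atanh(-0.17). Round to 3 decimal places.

-2.549

z_r = atanh(-0.435) = -0.466047,  z_0 = atanh(-0.17) = -0.171667
SE = 1/√(n−3) = 1/√75 = 0.115470
z = (z_r − z_0)/SE = (-0.466047 − (-0.171667)) / 0.115470 = -0.294380 / 0.115470 = -2.549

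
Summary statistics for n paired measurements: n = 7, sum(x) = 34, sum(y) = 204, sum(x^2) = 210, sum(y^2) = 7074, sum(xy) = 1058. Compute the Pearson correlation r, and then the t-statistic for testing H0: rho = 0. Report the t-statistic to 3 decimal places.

S_xy = nΣxy − ΣxΣy = 7·1058 − 34·204 = 7406 − 6936 = 470
S_xx = nΣx² − (Σx)² = 7·210 − 34² = 1470 − 1156 = 314
S_yy = nΣy² − (Σy)² = 7·7074 − 204² = 49518 − 41616 = 7902
r = S_xy / √(S_xx·S_yy) = 470 / √(314·7902) = 470 / √2481228 = 470 / 1575.1914 = 0.2984
t = r·√(n−2)/√(1−r²) = 0.2984·√5 / √(1−0.089043) = 0.667243 / 0.954441 = 0.699

0.699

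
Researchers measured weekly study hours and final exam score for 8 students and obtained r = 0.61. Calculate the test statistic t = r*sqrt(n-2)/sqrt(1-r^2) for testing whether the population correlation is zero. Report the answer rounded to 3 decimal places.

t = r·√(n−2) / √(1−r²) with r = 0.61, n = 8
  = 0.61·√6 / √(1 − 0.3721)
  = 0.61·2.449490 / 0.792401
  = 1.494189 / 0.792401 = 1.886

1.886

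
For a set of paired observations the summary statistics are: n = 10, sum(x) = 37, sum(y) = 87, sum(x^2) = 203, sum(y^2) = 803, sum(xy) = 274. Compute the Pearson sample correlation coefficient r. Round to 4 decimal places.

-0.8677

S_xy = nΣxy − ΣxΣy = 10·274 − 37·87 = 2740 − 3219 = -479
S_xx = nΣx² − (Σx)² = 10·203 − 37² = 2030 − 1369 = 661
S_yy = nΣy² − (Σy)² = 10·803 − 87² = 8030 − 7569 = 461
r = S_xy / √(S_xx·S_yy) = -479 / √(661·461) = -479 / √304721 = -479 / 552.0154 = -0.8677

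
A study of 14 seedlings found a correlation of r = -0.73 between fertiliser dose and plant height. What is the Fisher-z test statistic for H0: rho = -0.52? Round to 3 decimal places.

-1.169

Fisher z: atanh(-0.73) = -0.928727, atanh(-0.52) = -0.576340
z = (z_r − z_0)·√(n−3) = (-0.928727 − (-0.576340))·√11 = -0.352387 · 3.316625 = -1.169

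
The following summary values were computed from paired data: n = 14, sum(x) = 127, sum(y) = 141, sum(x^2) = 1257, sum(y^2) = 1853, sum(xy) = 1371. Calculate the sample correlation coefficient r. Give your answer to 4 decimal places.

0.4313

S_xy = nΣxy − ΣxΣy = 14·1371 − 127·141 = 19194 − 17907 = 1287
S_xx = nΣx² − (Σx)² = 14·1257 − 127² = 17598 − 16129 = 1469
S_yy = nΣy² − (Σy)² = 14·1853 − 141² = 25942 − 19881 = 6061
r = S_xy / √(S_xx·S_yy) = 1287 / √(1469·6061) = 1287 / √8903609 = 1287 / 2983.8916 = 0.4313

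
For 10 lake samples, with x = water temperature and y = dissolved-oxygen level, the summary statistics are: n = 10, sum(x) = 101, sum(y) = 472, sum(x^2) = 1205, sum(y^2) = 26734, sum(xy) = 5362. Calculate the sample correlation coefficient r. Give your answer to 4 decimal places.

0.6553

Numerator: nΣxy − (Σx)(Σy) = 10·5362 − (101)(472) = 5948
Denominator: √[(nΣx²−(Σx)²)(nΣy²−(Σy)²)]
  nΣx²−(Σx)² = 10·1205 − 10201 = 1849;  nΣy²−(Σy)² = 10·26734 − 222784 = 44556
  √(1849·44556) = √82384044 = 9076.5657
r = 5948 / 9076.5657 = 0.6553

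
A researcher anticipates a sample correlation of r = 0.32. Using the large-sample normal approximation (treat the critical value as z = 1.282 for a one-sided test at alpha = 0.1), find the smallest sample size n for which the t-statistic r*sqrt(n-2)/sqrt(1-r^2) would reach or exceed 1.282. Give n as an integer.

r√(n−2)/√(1−r²) ≥ 1.282  ⇔  n−2 ≥ (1.282)²·(1−r²)/r²
(1−r²)/r² = (1−0.1024)/0.1024 = 8.7656
n ≥ 2 + 1.643524·8.7656 = 2 + 14.4065 = 16.4065
⌈16.4065⌉ = 17

17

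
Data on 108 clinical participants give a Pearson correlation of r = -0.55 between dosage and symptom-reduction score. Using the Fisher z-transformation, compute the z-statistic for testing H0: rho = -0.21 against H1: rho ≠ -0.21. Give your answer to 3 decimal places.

-4.152

Fisher z: atanh(-0.55) = -0.618381, atanh(-0.21) = -0.213171
z = (z_r − z_0)·√(n−3) = (-0.618381 − (-0.213171))·√105 = -0.405210 · 10.246951 = -4.152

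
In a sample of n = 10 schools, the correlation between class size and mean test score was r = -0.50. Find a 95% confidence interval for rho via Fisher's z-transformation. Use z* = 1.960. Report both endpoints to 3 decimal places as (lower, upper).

(-0.859, 0.189)

Fisher z: z_r = atanh(r) = ½·ln((1+(-0.50))/(1−(-0.50))) = -0.549306
SE(z) = 1/√(n−3) = 1/√7 = 0.377964
95% ⇒ z* = 1.960; margin = 1.960·0.377964 = 0.740809
CI on z-scale: (-1.290115, 0.191503)
Back-transform: tanh(-1.290115) = -0.859157, tanh(0.191503) = 0.189196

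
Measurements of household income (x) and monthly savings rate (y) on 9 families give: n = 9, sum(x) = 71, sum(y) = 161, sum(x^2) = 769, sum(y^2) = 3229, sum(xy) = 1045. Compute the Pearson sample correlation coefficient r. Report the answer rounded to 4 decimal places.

Numerator: nΣxy − (Σx)(Σy) = 9·1045 − (71)(161) = -2026
Denominator: √[(nΣx²−(Σx)²)(nΣy²−(Σy)²)]
  nΣx²−(Σx)² = 9·769 − 5041 = 1880;  nΣy²−(Σy)² = 9·3229 − 25921 = 3140
  √(1880·3140) = √5903200 = 2429.6502
r = -2026 / 2429.6502 = -0.8339

-0.8339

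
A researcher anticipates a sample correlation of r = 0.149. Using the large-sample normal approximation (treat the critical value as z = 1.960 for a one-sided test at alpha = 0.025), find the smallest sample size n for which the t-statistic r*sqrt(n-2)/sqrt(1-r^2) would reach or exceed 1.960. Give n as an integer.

172

r√(n−2)/√(1−r²) ≥ 1.960  ⇔  n−2 ≥ (1.960)²·(1−r²)/r²
(1−r²)/r² = (1−0.022201)/0.022201 = 44.0430
n ≥ 2 + 3.8416·44.0430 = 2 + 169.1956 = 171.1956
⌈171.1956⌉ = 172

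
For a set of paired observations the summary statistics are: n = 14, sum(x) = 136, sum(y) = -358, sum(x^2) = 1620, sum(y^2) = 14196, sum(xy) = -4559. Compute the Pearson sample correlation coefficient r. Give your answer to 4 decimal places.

-0.8809

S_xy = nΣxy − ΣxΣy = 14·(-4559) − 136·(-358) = -63826 − (-48688) = -15138
S_xx = nΣx² − (Σx)² = 14·1620 − 136² = 22680 − 18496 = 4184
S_yy = nΣy² − (Σy)² = 14·14196 − (-358)² = 198744 − 128164 = 70580
r = S_xy / √(S_xx·S_yy) = -15138 / √(4184·70580) = -15138 / √295306720 = -15138 / 17184.4907 = -0.8809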